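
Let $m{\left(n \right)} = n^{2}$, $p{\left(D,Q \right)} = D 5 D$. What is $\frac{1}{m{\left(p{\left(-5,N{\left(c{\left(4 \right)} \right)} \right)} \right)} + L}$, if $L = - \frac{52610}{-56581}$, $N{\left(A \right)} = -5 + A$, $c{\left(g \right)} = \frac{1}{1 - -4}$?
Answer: $\frac{56581}{884130735} \approx 6.3996 \cdot 10^{-5}$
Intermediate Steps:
$c{\left(g \right)} = \frac{1}{5}$ ($c{\left(g \right)} = \frac{1}{1 + 4} = \frac{1}{5}$)
$p{\left(D,Q \right)} = 5 D^{2}$ ($p{\left(D,Q \right)} = 5 D D = 5 D^{2}$)
$L = \frac{52610}{56581}$ ($L = \left(-52610\right) \left(- \frac{1}{56581}\right) = \frac{52610}{56581} \approx 0.92982$)
$\frac{1}{m{\left(p{\left(-5,N{\left(c{\left(4 \right)} \right)} \right)} \right)} + L} = \frac{1}{\left(5 \left(-5\right)^{2}\right)^{2} + \frac{52610}{56581}} = \frac{1}{\left(5 \cdot 25\right)^{2} + \frac{52610}{56581}} = \frac{1}{125^{2} + \frac{52610}{56581}} = \frac{1}{15625 + \frac{52610}{56581}} = \frac{1}{\frac{884130735}{56581}} = \frac{56581}{884130735}$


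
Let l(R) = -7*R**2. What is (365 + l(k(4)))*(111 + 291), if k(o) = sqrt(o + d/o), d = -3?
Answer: 275169/2 ≈ 1.3758e+5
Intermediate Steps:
k(o) = sqrt(o - 3/o)
(365 + l(k(4)))*(111 + 291) = (365 - 7*(sqrt(4 - 3/4))**2)*(111 + 291) = (365 - 7*(sqrt(4 - 3*1/4))**2)*402 = (365 - 7*(sqrt(4 - 3/4))**2)*402 = (365 - 7*(sqrt(13/4))**2)*402 = (365 - 7*(sqrt(13)/2)**2)*402 = (365 - 7*13/4)*402 = (365 - 91/4)*402 = (1369/4)*402 = 275169/2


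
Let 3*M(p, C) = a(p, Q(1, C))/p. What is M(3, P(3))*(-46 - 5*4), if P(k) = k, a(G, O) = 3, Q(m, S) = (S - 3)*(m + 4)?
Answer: -22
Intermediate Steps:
Q(m, S) = (-3 + S)*(4 + m)
M(p, C) = 1/p (M(p, C) = (3/p)/3 = 1/p)
M(3, P(3))*(-46 - 5*4) = (-46 - 5*4)/3 = (-46 - 20)/3 = (⅓)*(-66) = -22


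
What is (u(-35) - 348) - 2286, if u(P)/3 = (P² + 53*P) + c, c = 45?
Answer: -4389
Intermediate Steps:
u(P) = 135 + 3*P² + 159*P (u(P) = 3*((P² + 53*P) + 45) = 3*(45 + P² + 53*P) = 135 + 3*P² + 159*P)
(u(-35) - 348) - 2286 = ((135 + 3*(-35)² + 159*(-35)) - 348) - 2286 = ((135 + 3*1225 - 5565) - 348) - 2286 = ((135 + 3675 - 5565) - 348) - 2286 = (-1755 - 348) - 2286 = -2103 - 2286 = -4389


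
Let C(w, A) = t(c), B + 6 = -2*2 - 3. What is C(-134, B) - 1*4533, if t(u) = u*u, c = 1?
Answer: -4532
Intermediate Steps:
t(u) = u²
B = -13 (B = -6 + (-2*2 - 3) = -6 + (-4 - 3) = -6 - 7 = -13)
C(w, A) = 1 (C(w, A) = 1² = 1)
C(-134, B) - 1*4533 = 1 - 1*4533 = 1 - 4533 = -4532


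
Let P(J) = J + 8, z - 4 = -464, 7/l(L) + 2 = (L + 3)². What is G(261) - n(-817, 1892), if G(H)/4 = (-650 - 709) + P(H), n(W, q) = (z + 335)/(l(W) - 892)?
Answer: -2576990371010/591033841 ≈ -4360.1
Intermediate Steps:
l(L) = 7/(-2 + (3 + L)²) (l(L) = 7/(-2 + (L + 3)²) = 7/(-2 + (3 + L)²))
z = -460 (z = 4 - 464 = -460)
P(J) = 8 + J
n(W, q) = -125/(-892 + 7/(-2 + (3 + W)²)) (n(W, q) = (-460 + 335)/(7/(-2 + (3 + W)²) - 892) = -125/(-892 + 7/(-2 + (3 + W)²)))
G(H) = -5404 + 4*H (G(H) = 4*((-650 - 709) + (8 + H)) = 4*(-1359 + (8 + H)) = 4*(-1351 + H) = -5404 + 4*H)
G(261) - n(-817, 1892) = (-5404 + 4*261) - 125*(-2 + (3 - 817)²)/(-1791 + 892*(3 - 817)²) = (-5404 + 1044) - 125*(-2 + (-814)²)/(-1791 + 892*(-814)²) = -4360 - 125*(-2 + 662596)/(-1791 + 892*662596) = -4360 - 125*662594/(-1791 + 591035632) = -4360 - 125*662594/591033841 = -4360 - 1*82824250/591033841 = -4360 - 82824250/591033841 = -2576990371010/591033841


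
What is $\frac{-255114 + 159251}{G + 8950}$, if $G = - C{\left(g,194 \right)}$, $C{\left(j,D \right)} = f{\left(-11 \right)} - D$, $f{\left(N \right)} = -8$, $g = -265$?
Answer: $- \frac{95863}{9152} \approx -10.475$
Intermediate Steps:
$C{\left(j,D \right)} = -8 - D$
$G = 202$ ($G = - (-8 - 194) = \left(-1\right) \left(-202\right) = 202$)
$\frac{-255114 + 159251}{G + 8950} = \frac{-255114 + 159251}{202 + 8950} = - \frac{95863}{9152}$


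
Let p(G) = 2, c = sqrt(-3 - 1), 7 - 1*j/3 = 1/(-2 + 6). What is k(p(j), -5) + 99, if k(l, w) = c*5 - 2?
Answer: 97 + 10*I ≈ 97.0 + 10.0*I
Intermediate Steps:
j = 81/4 (j = 21 - 3/(-2 + 6) = 21 - 3/4 = 81/4 ≈ 20.250)
c = 2*I (c = sqrt(-4) = 2*I ≈ 2.0*I)
k(l, w) = -2 + 10*I (k(l, w) = (2*I)*5 - 2 = 10*I - 2 = -2 + 10*I)
k(p(j), -5) + 99 = (-2 + 10*I) + 99 = 97 + 10*I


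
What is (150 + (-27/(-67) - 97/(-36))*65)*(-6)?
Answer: -847415/402 ≈ -2108.0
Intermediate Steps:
(150 + (-27/(-67) - 97/(-36))*65)*(-6) = (150 + (-27*(-1/67) - 97*(-1/36))*65)*(-6) = (150 + (27/67 + 97/36)*65)*(-6) = (150 + (7471/2412)*65)*(-6) = (150 + 485615/2412)*(-6) = (847415/2412)*(-6) = -847415/402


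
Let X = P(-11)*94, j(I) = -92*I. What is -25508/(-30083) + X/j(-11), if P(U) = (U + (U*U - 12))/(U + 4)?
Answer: -3443783/7610999 ≈ -0.45247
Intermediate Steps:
P(U) = (-12 + U + U²)/(4 + U) (P(U) = (U + (U² - 12))/(4 + U) = (U + (-12 + U²))/(4 + U) = (-12 + U + U²)/(4 + U))
X = -1316 (X = (-3 - 11)*94 = -14*94 = -1316)
-25508/(-30083) + X/j(-11) = -25508/(-30083) - 1316/((-92*(-11))) = -25508*(-1/30083) - 1316/1012 = 25508/30083 - 1316*1/1012 = 25508/30083 - 329/253 = -3443783/7610999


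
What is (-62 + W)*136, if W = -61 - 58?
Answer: -24616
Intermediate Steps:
W = -119
(-62 + W)*136 = (-62 - 119)*136 = -181*136 = -24616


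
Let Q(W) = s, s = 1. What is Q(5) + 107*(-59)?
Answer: -6312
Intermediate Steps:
Q(W) = 1
Q(5) + 107*(-59) = 1 + 107*(-59) = 1 - 6313 = -6312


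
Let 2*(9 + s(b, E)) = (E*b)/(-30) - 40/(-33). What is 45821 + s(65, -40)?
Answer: 1513246/33 ≈ 45856.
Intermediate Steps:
s(b, E) = -277/33 - E*b/60 (s(b, E) = -9 + ((E*b)/(-30) - 40/(-33))/2 = -9 + ((E*b)*(-1/30) - 40*(-1/33))/2 = -9 + (-E*b/30 + 40/33)/2 = -9 + (40/33 - E*b/30)/2 = -9 + (20/33 - E*b/60) = -277/33 - E*b/60)
45821 + s(65, -40) = 45821 + (-277/33 - 1/60*(-40)*65) = 45821 + (-277/33 + 130/3) = 45821 + 1153/33 = 1513246/33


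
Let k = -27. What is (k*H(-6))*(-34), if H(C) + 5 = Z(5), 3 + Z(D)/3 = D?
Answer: 918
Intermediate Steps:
Z(D) = -9 + 3*D
H(C) = 1 (H(C) = -5 + (-9 + 3*5) = -5 + (-9 + 15) = -5 + 6 = 1)
(k*H(-6))*(-34) = -27*1*(-34) = -27*(-34) = 918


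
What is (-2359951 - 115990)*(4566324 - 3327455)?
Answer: -3067366550729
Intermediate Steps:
(-2359951 - 115990)*(4566324 - 3327455) = -2475941*1238869 = -3067366550729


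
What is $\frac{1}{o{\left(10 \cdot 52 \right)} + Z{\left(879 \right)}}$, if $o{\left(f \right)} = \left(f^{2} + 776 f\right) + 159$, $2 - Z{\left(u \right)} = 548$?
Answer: $\frac{1}{673533} \approx 1.4847 \cdot 10^{-6}$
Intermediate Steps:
$Z{\left(u \right)} = -546$ ($Z{\left(u \right)} = 2 - 548 = -546$)
$o{\left(f \right)} = 159 + f^{2} + 776 f$
$\frac{1}{o{\left(10 \cdot 52 \right)} + Z{\left(879 \right)}} = \frac{1}{\left(159 + \left(10 \cdot 52\right)^{2} + 776 \cdot 10 \cdot 52\right) - 546} = \frac{1}{\left(159 + 520^{2} + 776 \cdot 520\right) - 546} = \frac{1}{\left(159 + 270400 + 403520\right) - 546} = \frac{1}{674079 - 546} = \frac{1}{673533}$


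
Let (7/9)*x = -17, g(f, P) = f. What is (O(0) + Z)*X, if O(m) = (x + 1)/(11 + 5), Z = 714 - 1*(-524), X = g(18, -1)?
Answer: 623295/28 ≈ 22261.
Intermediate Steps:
x = -153/7 (x = (9/7)*(-17) = -153/7 ≈ -21.857)
X = 18
Z = 1238 (Z = 714 + 524 = 1238)
O(m) = -73/56 (O(m) = (-153/7 + 1)/(11 + 5) = -146/7/16 = -146/7*1/16 = -73/56)
(O(0) + Z)*X = (-73/56 + 1238)*18 = (69255/56)*18 = 623295/28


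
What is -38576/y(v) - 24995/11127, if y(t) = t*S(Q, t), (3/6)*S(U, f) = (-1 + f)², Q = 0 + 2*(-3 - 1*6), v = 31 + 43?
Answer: -5035647923/2193943971 ≈ -2.2952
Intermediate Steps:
v = 74
Q = -18 (Q = 0 + 2*(-3 - 6) = 0 + 2*(-9) = 0 - 18 = -18)
S(U, f) = 2*(-1 + f)²
y(t) = 2*t*(-1 + t)² (y(t) = t*(2*(-1 + t)²) = 2*t*(-1 + t)²)
-38576/y(v) - 24995/11127 = -38576*1/(148*(-1 + 74)²) - 24995/11127 = -38576/(2*74*73²) - 24995*1/11127 = -38576/(2*74*5329) - 24995/11127 = -38576/788692 - 24995/11127 = -38576*1/788692 - 24995/11127 = -9644/197173 - 24995/11127 = -5035647923/2193943971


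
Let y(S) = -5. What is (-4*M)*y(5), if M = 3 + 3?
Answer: 120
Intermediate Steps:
M = 6
(-4*M)*y(5) = -4*6*(-5) = -24*(-5) = 120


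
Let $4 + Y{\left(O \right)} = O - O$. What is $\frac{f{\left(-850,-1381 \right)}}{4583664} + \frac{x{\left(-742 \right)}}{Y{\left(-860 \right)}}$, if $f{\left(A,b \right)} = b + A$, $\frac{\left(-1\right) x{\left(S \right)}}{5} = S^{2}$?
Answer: $\frac{3154500480889}{4583664} \approx 6.8821 \cdot 10^{5}$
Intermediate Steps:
$Y{\left(O \right)} = -4$ ($Y{\left(O \right)} = -4 + \left(O - O\right) = -4 + 0 = -4$)
$x{\left(S \right)} = - 5 S^{2}$
$f{\left(A,b \right)} = A + b$
$\frac{f{\left(-850,-1381 \right)}}{4583664} + \frac{x{\left(-742 \right)}}{Y{\left(-860 \right)}} = \frac{-850 - 1381}{4583664} + \frac{\left(-5\right) \left(-742\right)^{2}}{-4} = \left(-2231\right) \frac{1}{4583664} + \left(-5\right) 550564 \left(- \frac{1}{4}\right) = - \frac{2231}{4583664} - -688205 = - \frac{2231}{4583664} + 688205 = \frac{3154500480889}{4583664}$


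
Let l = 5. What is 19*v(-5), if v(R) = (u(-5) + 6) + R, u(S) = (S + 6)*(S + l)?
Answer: 19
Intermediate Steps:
u(S) = (5 + S)*(6 + S) (u(S) = (S + 6)*(S + 5) = (6 + S)*(5 + S) = (5 + S)*(6 + S))
v(R) = 6 + R (v(R) = ((30 + (-5)² + 11*(-5)) + 6) + R = ((30 + 25 - 55) + 6) + R = (0 + 6) + R = 6 + R)
19*v(-5) = 19*(6 - 5) = 19*1 = 19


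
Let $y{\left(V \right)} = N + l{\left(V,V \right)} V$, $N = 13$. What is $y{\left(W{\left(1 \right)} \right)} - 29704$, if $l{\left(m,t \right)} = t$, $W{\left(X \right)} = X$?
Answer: $-29690$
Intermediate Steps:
$y{\left(V \right)} = 13 + V^{2}$ ($y{\left(V \right)} = 13 + V V = 13 + V^{2}$)
$y{\left(W{\left(1 \right)} \right)} - 29704 = \left(13 + 1^{2}\right) - 29704 = \left(13 + 1\right) - 29704 = 14 - 29704 = -29690$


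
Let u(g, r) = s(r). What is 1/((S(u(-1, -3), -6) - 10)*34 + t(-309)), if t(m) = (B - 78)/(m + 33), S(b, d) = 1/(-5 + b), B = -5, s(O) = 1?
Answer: -276/96103 ≈ -0.0028719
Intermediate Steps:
u(g, r) = 1
t(m) = -83/(33 + m) (t(m) = (-5 - 78)/(m + 33) = -83/(33 + m))
1/((S(u(-1, -3), -6) - 10)*34 + t(-309)) = 1/((1/(-5 + 1) - 10)*34 - 83/(33 - 309)) = 1/((1/(-4) - 10)*34 - 83/(-276)) = 1/((-¼ - 10)*34 - 83*(-1/276)) = 1/(-41/4*34 + 83/276) = 1/(-697/2 + 83/276) = 1/(-96103/276) = -276/96103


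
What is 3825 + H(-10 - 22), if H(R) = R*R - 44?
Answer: 4805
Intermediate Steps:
H(R) = -44 + R² (H(R) = R² - 44 = -44 + R²)
3825 + H(-10 - 22) = 3825 + (-44 + (-10 - 22)²) = 3825 + (-44 + (-32)²) = 3825 + (-44 + 1024) = 3825 + 980 = 4805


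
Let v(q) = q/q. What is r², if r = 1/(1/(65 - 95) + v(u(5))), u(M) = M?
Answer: 900/841 ≈ 1.0702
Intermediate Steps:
v(q) = 1
r = 30/29 (r = 1/(1/(65 - 95) + 1) = 1/(1/(-30) + 1) = 1/(-1/30 + 1) = 1/(29/30) = 30/29 ≈ 1.0345)
r² = (30/29)² = 900/841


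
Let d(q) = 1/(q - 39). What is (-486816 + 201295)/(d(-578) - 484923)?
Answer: 176166457/299197492 ≈ 0.58880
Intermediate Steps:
d(q) = 1/(-39 + q)
(-486816 + 201295)/(d(-578) - 484923) = (-486816 + 201295)/(1/(-39 - 578) - 484923) = -285521/(1/(-617) - 484923) = -285521/(-1/617 - 484923) = -285521/(-299197492/617) = -285521*(-617/299197492) = 176166457/299197492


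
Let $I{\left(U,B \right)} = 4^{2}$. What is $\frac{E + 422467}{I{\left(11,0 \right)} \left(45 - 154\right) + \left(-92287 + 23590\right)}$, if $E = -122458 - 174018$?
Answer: $- \frac{125991}{70441} \approx -1.7886$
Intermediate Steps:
$E = -296476$ ($E = -122458 - 174018 = -296476$)
$I{\left(U,B \right)} = 16$
$\frac{E + 422467}{I{\left(11,0 \right)} \left(45 - 154\right) + \left(-92287 + 23590\right)} = \frac{-296476 + 422467}{16 \left(45 - 154\right) + \left(-92287 + 23590\right)} = \frac{125991}{16 \left(-109\right) - 68697} = \frac{125991}{-1744 - 68697} = \frac{125991}{-70441} = 125991 \left(- \frac{1}{70441}\right) = - \frac{125991}{70441}$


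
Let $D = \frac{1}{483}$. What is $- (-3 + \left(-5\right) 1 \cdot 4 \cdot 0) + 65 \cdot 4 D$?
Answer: $\frac{1709}{483} \approx 3.5383$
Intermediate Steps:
$D = \frac{1}{483} \approx 0.0020704$
$- (-3 + \left(-5\right) 1 \cdot 4 \cdot 0) + 65 \cdot 4 D = - (-3 + \left(-5\right) 1 \cdot 4 \cdot 0) + 65 \cdot 4 \cdot \frac{1}{483} = - (-3 - 0) + 260 \cdot \frac{1}{483} = - (-3 + 0) + \frac{260}{483} = \left(-1\right) \left(-3\right) + \frac{260}{483} = 3 + \frac{260}{483} = \frac{1709}{483}$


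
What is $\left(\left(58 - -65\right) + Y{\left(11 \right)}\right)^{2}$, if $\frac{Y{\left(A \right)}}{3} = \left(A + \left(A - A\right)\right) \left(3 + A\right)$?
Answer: $342225$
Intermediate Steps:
$Y{\left(A \right)} = 3 A \left(3 + A\right)$ ($Y{\left(A \right)} = 3 \left(A + \left(A - A\right)\right) \left(3 + A\right) = 3 \left(A + 0\right) \left(3 + A\right) = 3 A \left(3 + A\right)$)
$\left(\left(58 - -65\right) + Y{\left(11 \right)}\right)^{2} = \left(\left(58 - -65\right) + 3 \cdot 11 \left(3 + 11\right)\right)^{2} = \left(\left(58 + 65\right) + 3 \cdot 11 \cdot 14\right)^{2} = \left(123 + 462\right)^{2} = 585^{2} = 342225$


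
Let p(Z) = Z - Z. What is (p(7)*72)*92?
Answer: 0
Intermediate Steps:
p(Z) = 0
(p(7)*72)*92 = (0*72)*92 = 0*92 = 0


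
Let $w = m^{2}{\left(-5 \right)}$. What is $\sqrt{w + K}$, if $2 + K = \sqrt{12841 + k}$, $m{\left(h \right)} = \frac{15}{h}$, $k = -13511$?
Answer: $\sqrt{7 + i \sqrt{670}} \approx 4.1118 + 3.1476 i$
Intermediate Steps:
$K = -2 + i \sqrt{670}$ ($K = -2 + \sqrt{12841 - 13511} = -2 + \sqrt{-670} = -2 + i \sqrt{670} \approx -2.0 + 25.884 i$)
$w = 9$ ($w = \left(\frac{15}{-5}\right)^{2} = \left(15 \left(- \frac{1}{5}\right)\right)^{2} = \left(-3\right)^{2} = 9$)
$\sqrt{w + K} = \sqrt{9 - \left(2 - i \sqrt{670}\right)} = \sqrt{7 + i \sqrt{670}}$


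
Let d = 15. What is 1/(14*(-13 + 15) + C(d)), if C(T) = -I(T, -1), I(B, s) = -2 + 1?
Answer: 1/29 ≈ 0.034483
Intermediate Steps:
I(B, s) = -1
C(T) = 1 (C(T) = -1*(-1) = 1)
1/(14*(-13 + 15) + C(d)) = 1/(14*(-13 + 15) + 1) = 1/(14*2 + 1) = 1/(28 + 1) = 1/29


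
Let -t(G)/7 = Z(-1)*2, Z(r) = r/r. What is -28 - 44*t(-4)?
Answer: 588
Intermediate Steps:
Z(r) = 1
t(G) = -14 (t(G) = -7*2 = -14)
-28 - 44*t(-4) = -28 - 44*(-14) = -28 + 616 = 588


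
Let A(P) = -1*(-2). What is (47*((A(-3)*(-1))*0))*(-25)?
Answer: 0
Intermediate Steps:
A(P) = 2
(47*((A(-3)*(-1))*0))*(-25) = (47*((2*(-1))*0))*(-25) = (47*(-2*0))*(-25) = (47*0)*(-25) = 0*(-25) = 0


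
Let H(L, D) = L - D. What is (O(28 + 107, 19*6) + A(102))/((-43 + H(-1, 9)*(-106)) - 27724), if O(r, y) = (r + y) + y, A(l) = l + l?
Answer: -567/26707 ≈ -0.021230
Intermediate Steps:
A(l) = 2*l
O(r, y) = r + 2*y
(O(28 + 107, 19*6) + A(102))/((-43 + H(-1, 9)*(-106)) - 27724) = (((28 + 107) + 2*(19*6)) + 2*102)/((-43 + (-1 - 1*9)*(-106)) - 27724) = ((135 + 2*114) + 204)/((-43 + (-1 - 9)*(-106)) - 27724) = ((135 + 228) + 204)/((-43 - 10*(-106)) - 27724) = (363 + 204)/((-43 + 1060) - 27724) = 567/(1017 - 27724) = 567/(-26707) = 567*(-1/26707) = -567/26707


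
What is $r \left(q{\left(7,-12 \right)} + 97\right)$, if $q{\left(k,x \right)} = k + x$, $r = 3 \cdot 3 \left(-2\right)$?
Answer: $-1656$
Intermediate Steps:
$r = -18$ ($r = 9 \left(-2\right) = -18$)
$r \left(q{\left(7,-12 \right)} + 97\right) = - 18 \left(\left(7 - 12\right) + 97\right) = - 18 \left(-5 + 97\right) = \left(-18\right) 92 = -1656$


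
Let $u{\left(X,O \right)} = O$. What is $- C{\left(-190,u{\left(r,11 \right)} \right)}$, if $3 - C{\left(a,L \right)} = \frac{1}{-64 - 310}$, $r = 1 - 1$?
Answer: $- \frac{1123}{374} \approx -3.0027$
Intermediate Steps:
$r = 0$
$C{\left(a,L \right)} = \frac{1123}{374}$ ($C{\left(a,L \right)} = 3 - \frac{1}{-64 - 310} = 3 - \frac{1}{-374} = 3 - - \frac{1}{374} = 3 + \frac{1}{374} = \frac{1123}{374}$)
$- C{\left(-190,u{\left(r,11 \right)} \right)} = \left(-1\right) \frac{1123}{374} = - \frac{1123}{374}$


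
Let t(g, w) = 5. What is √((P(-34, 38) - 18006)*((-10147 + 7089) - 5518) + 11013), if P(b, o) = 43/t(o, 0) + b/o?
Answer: √1393138607685/95 ≈ 12424.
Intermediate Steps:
P(b, o) = 43/5 + b/o
√((P(-34, 38) - 18006)*((-10147 + 7089) - 5518) + 11013) = √(((43/5 - 34/38) - 18006)*((-10147 + 7089) - 5518) + 11013) = √(((43/5 - 34*1/38) - 18006)*(-3058 - 5518) + 11013) = √(((43/5 - 17/19) - 18006)*(-8576) + 11013) = √((732/95 - 18006)*(-8576) + 11013) = √(-1709838/95*(-8576) + 11013) = √(14663570688/95 + 11013) = √(14664616923/95) = √1393138607685/95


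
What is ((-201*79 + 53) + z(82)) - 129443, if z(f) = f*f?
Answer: -138545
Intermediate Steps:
z(f) = f²
((-201*79 + 53) + z(82)) - 129443 = ((-201*79 + 53) + 82²) - 129443 = ((-15879 + 53) + 6724) - 129443 = (-15826 + 6724) - 129443 = -9102 - 129443 = -138545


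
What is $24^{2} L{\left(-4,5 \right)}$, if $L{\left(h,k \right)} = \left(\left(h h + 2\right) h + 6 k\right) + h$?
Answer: $-26496$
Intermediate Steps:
$L{\left(h,k \right)} = h + 6 k + h \left(2 + h^{2}\right)$ ($L{\left(h,k \right)} = \left(\left(h^{2} + 2\right) h + 6 k\right) + h = \left(\left(2 + h^{2}\right) h + 6 k\right) + h = \left(h \left(2 + h^{2}\right) + 6 k\right) + h = \left(6 k + h \left(2 + h^{2}\right)\right) + h = h + 6 k + h \left(2 + h^{2}\right)$)
$24^{2} L{\left(-4,5 \right)} = 24^{2} \left(\left(-4\right)^{3} + 3 \left(-4\right) + 6 \cdot 5\right) = 576 \left(-64 - 12 + 30\right) = 576 \left(-46\right) = -26496$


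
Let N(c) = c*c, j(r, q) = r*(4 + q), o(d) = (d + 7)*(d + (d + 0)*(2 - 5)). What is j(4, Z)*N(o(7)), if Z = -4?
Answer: 0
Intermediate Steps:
o(d) = -2*d*(7 + d) (o(d) = (7 + d)*(d + d*(-3)) = (7 + d)*(d - 3*d) = (7 + d)*(-2*d) = -2*d*(7 + d))
N(c) = c²
j(4, Z)*N(o(7)) = (4*(4 - 4))*(-2*7*(7 + 7))² = (4*0)*(-2*7*14)² = 0*(-196)² = 0*38416 = 0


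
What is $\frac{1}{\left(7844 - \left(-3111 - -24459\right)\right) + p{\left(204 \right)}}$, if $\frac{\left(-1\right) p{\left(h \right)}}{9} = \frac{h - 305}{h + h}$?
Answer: $- \frac{136}{1836241} \approx -7.4064 \cdot 10^{-5}$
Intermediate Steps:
$p{\left(h \right)} = - \frac{9 \left(-305 + h\right)}{2 h}$ ($p{\left(h \right)} = - 9 \frac{h - 305}{h + h} = - 9 \frac{-305 + h}{2 h} = - \frac{9 \left(-305 + h\right)}{2 h}$)
$\frac{1}{\left(7844 - \left(-3111 - -24459\right)\right) + p{\left(204 \right)}} = \frac{1}{\left(7844 - \left(-3111 - -24459\right)\right) + \frac{9 \left(305 - 204\right)}{2 \cdot 204}} = \frac{1}{\left(7844 - \left(-3111 + 24459\right)\right) + \frac{9}{2} \cdot \frac{1}{204} \left(305 - 204\right)} = \frac{1}{\left(7844 - 21348\right) + \frac{9}{2} \cdot \frac{1}{204} \cdot 101} = \frac{1}{\left(7844 - 21348\right) + \frac{303}{136}} = \frac{1}{-13504 + \frac{303}{136}} = \frac{1}{- \frac{1836241}{136}} = - \frac{136}{1836241}$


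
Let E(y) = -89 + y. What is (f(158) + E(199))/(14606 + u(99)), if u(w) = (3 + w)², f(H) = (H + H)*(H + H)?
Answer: 49983/12505 ≈ 3.9970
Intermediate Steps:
f(H) = 4*H² (f(H) = (2*H)*(2*H) = 4*H²)
(f(158) + E(199))/(14606 + u(99)) = (4*158² + (-89 + 199))/(14606 + (3 + 99)²) = (4*24964 + 110)/(14606 + 102²) = (99856 + 110)/(14606 + 10404) = 99966/25010 = 99966*(1/25010) = 49983/12505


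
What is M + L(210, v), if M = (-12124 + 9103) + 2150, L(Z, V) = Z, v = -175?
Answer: -661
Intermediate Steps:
M = -871 (M = -3021 + 2150 = -871)
M + L(210, v) = -871 + 210 = -661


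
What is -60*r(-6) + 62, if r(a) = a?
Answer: 422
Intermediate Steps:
-60*r(-6) + 62 = -60*(-6) + 62 = 360 + 62 = 422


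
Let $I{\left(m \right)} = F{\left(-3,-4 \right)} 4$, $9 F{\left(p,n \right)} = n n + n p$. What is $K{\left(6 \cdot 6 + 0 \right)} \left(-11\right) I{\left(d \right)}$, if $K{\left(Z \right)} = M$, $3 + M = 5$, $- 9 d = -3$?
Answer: $- \frac{2464}{9} \approx -273.78$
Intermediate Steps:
$d = \frac{1}{3}$ ($d = \left(- \frac{1}{9}\right) \left(-3\right) = \frac{1}{3} \approx 0.33333$)
$M = 2$ ($M = -3 + 5 = 2$)
$K{\left(Z \right)} = 2$
$F{\left(p,n \right)} = \frac{n^{2}}{9} + \frac{n p}{9}$ ($F{\left(p,n \right)} = \frac{n n + n p}{9} = \frac{n^{2} + n p}{9} = \frac{n^{2}}{9} + \frac{n p}{9}$)
$I{\left(m \right)} = \frac{112}{9}$ ($I{\left(m \right)} = \frac{1}{9} \left(-4\right) \left(-4 - 3\right) 4 = \frac{1}{9} \left(-4\right) \left(-7\right) 4 = \frac{28}{9} \cdot 4 = \frac{112}{9}$)
$K{\left(6 \cdot 6 + 0 \right)} \left(-11\right) I{\left(d \right)} = 2 \left(-11\right) \frac{112}{9} = \left(-22\right) \frac{112}{9} = - \frac{2464}{9}$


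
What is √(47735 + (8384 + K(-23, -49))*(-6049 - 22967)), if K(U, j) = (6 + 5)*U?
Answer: I*√235881361 ≈ 15358.0*I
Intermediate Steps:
K(U, j) = 11*U
√(47735 + (8384 + K(-23, -49))*(-6049 - 22967)) = √(47735 + (8384 + 11*(-23))*(-6049 - 22967)) = √(47735 + (8384 - 253)*(-29016)) = √(47735 + 8131*(-29016)) = √(47735 - 235929096) = √(-235881361) = I*√235881361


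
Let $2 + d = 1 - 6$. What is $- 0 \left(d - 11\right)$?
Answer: $0$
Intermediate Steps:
$d = -7$ ($d = -2 + \left(1 - 6\right) = -2 - 5 = -7$)
$- 0 \left(d - 11\right) = - 0 \left(-7 - 11\right) = - 0 \left(-18\right) = \left(-1\right) 0 = 0$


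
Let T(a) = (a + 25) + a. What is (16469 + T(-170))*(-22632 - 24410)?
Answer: -759916468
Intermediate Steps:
T(a) = 25 + 2*a (T(a) = (25 + a) + a = 25 + 2*a)
(16469 + T(-170))*(-22632 - 24410) = (16469 + (25 + 2*(-170)))*(-22632 - 24410) = (16469 + (25 - 340))*(-47042) = (16469 - 315)*(-47042) = 16154*(-47042) = -759916468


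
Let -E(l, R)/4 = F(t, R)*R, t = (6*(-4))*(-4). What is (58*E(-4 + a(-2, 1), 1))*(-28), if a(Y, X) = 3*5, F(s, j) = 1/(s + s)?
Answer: 203/6 ≈ 33.833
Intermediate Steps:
t = 96 (t = -24*(-4) = 96)
F(s, j) = 1/(2*s)
a(Y, X) = 15
E(l, R) = -R/48 (E(l, R) = -4*(½)/96*R = -4*(½)*(1/96)*R = -R/48)
(58*E(-4 + a(-2, 1), 1))*(-28) = (58*(-1/48*1))*(-28) = (58*(-1/48))*(-28) = -29/24*(-28) = 203/6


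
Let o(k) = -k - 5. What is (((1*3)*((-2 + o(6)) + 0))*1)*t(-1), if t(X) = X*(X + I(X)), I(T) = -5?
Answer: -234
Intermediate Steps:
o(k) = -5 - k
t(X) = X*(-5 + X) (t(X) = X*(X - 5) = X*(-5 + X))
(((1*3)*((-2 + o(6)) + 0))*1)*t(-1) = (((1*3)*((-2 + (-5 - 1*6)) + 0))*1)*(-(-5 - 1)) = ((3*((-2 + (-5 - 6)) + 0))*1)*(-1*(-6)) = ((3*((-2 - 11) + 0))*1)*6 = ((3*(-13 + 0))*1)*6 = ((3*(-13))*1)*6 = -39*1*6 = -39*6 = -234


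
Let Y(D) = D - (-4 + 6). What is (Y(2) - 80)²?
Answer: 6400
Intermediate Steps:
Y(D) = -2 + D (Y(D) = D - 1*2 = D - 2 = -2 + D)
(Y(2) - 80)² = ((-2 + 2) - 80)² = (0 - 80)² = (-80)² = 6400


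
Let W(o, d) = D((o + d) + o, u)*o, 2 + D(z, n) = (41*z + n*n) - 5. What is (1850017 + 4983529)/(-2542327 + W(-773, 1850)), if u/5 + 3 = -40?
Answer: -6833546/47903513 ≈ -0.14265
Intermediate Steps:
u = -215 (u = -15 + 5*(-40) = -15 - 200 = -215)
D(z, n) = -7 + n**2 + 41*z (D(z, n) = -2 + ((41*z + n*n) - 5) = -2 + ((41*z + n**2) - 5) = -2 + ((n**2 + 41*z) - 5) = -2 + (-5 + n**2 + 41*z) = -7 + n**2 + 41*z)
W(o, d) = o*(46218 + 41*d + 82*o) (W(o, d) = (-7 + (-215)**2 + 41*((o + d) + o))*o = (-7 + 46225 + 41*((d + o) + o))*o = (-7 + 46225 + 41*(d + 2*o))*o = (-7 + 46225 + (41*d + 82*o))*o = (46218 + 41*d + 82*o)*o = o*(46218 + 41*d + 82*o))
(1850017 + 4983529)/(-2542327 + W(-773, 1850)) = (1850017 + 4983529)/(-2542327 - 773*(46218 + 41*1850 + 82*(-773))) = 6833546/(-2542327 - 773*(46218 + 75850 - 63386)) = 6833546/(-2542327 - 773*58682) = 6833546/(-2542327 - 45361186) = 6833546/(-47903513) = 6833546*(-1/47903513) = -6833546/47903513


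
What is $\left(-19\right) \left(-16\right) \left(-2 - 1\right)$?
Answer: $-912$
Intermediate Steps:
$\left(-19\right) \left(-16\right) \left(-2 - 1\right) = 304 \left(-3\right) = -912$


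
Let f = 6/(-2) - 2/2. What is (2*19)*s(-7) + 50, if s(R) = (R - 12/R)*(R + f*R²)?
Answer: 40824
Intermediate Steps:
f = -4 (f = 6*(-½) - 2*½ = -3 - 1 = -4)
s(R) = (R - 12/R)*(R - 4*R²)
(2*19)*s(-7) + 50 = (2*19)*(-12 + (-7)² - 4*(-7)³ + 48*(-7)) + 50 = 38*(-12 + 49 - 4*(-343) - 336) + 50 = 38*(-12 + 49 + 1372 - 336) + 50 = 38*1073 + 50 = 40774 + 50 = 40824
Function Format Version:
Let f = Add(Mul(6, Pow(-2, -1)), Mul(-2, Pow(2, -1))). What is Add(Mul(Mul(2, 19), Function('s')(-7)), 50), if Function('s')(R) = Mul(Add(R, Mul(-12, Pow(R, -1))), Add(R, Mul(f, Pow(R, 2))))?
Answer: 40824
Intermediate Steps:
f = -4 (f = Add(Mul(6, Rational(-1, 2)), Mul(-2, Rational(1, 2))) = Add(-3, -1) = -4)
Function('s')(R) = Mul(Add(R, Mul(-12, Pow(R, -1))), Add(R, Mul(-4, Pow(R, 2))))
Add(Mul(Mul(2, 19), Function('s')(-7)), 50) = Add(Mul(Mul(2, 19), Add(-12, Pow(-7, 2), Mul(-4, Pow(-7, 3)), Mul(48, -7))), 50) = Add(Mul(38, Add(-12, 49, Mul(-4, -343), -336)), 50) = Add(Mul(38, Add(-12, 49, 1372, -336)), 50) = Add(Mul(38, 1073), 50) = Add(40774, 50) = 40824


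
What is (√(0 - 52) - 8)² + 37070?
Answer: 37082 - 32*I*√13 ≈ 37082.0 - 115.38*I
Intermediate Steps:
(√(0 - 52) - 8)² + 37070 = (√(-52) - 8)² + 37070 = (2*I*√13 - 8)² + 37070 = (-8 + 2*I*√13)² + 37070 = 37070 + (-8 + 2*I*√13)²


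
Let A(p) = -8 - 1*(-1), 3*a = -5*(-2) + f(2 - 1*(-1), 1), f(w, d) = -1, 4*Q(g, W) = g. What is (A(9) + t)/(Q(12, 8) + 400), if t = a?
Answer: -4/403 ≈ -0.0099256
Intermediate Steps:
Q(g, W) = g/4
a = 3 (a = (-5*(-2) - 1)/3 = (10 - 1)/3 = (1/3)*9 = 3)
t = 3
A(p) = -7 (A(p) = -8 + 1 = -7)
(A(9) + t)/(Q(12, 8) + 400) = (-7 + 3)/((1/4)*12 + 400) = -4/(3 + 400) = -4/403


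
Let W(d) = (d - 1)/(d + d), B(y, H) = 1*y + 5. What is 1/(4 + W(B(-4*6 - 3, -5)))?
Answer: 44/199 ≈ 0.22111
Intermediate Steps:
B(y, H) = 5 + y (B(y, H) = y + 5 = 5 + y)
W(d) = (-1 + d)/(2*d) (W(d) = (-1 + d)/((2*d)) = (-1 + d)*(1/(2*d)) = (-1 + d)/(2*d))
1/(4 + W(B(-4*6 - 3, -5))) = 1/(4 + (-1 + (5 + (-4*6 - 3)))/(2*(5 + (-4*6 - 3)))) = 1/(4 + (-1 + (5 + (-24 - 3)))/(2*(5 + (-24 - 3)))) = 1/(4 + (-1 + (5 - 27))/(2*(5 - 27))) = 1/(4 + (½)*(-1 - 22)/(-22)) = 1/(4 + (½)*(-1/22)*(-23)) = 1/(4 + 23/44) = 1/(199/44) = 44/199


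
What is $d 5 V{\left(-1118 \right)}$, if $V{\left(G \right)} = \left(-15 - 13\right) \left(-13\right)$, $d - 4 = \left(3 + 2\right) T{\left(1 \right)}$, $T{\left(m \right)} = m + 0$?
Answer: $16380$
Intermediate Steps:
$T{\left(m \right)} = m$
$d = 9$ ($d = 4 + \left(3 + 2\right) 1 = 4 + 5 \cdot 1 = 4 + 5 = 9$)
$V{\left(G \right)} = 364$ ($V{\left(G \right)} = \left(-28\right) \left(-13\right) = 364$)
$d 5 V{\left(-1118 \right)} = 9 \cdot 5 \cdot 364 = 45 \cdot 364 = 16380$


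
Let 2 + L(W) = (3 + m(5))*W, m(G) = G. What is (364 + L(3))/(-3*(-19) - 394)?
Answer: -386/337 ≈ -1.1454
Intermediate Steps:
L(W) = -2 + 8*W (L(W) = -2 + (3 + 5)*W = -2 + 8*W)
(364 + L(3))/(-3*(-19) - 394) = (364 + (-2 + 8*3))/(-3*(-19) - 394) = (364 + (-2 + 24))/(57 - 394) = (364 + 22)/(-337) = 386*(-1/337) = -386/337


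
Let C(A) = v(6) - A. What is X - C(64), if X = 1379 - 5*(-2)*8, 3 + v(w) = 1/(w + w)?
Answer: 18311/12 ≈ 1525.9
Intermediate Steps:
v(w) = -3 + 1/(2*w) (v(w) = -3 + 1/(w + w) = -3 + 1/(2*w))
C(A) = -35/12 - A (C(A) = (-3 + (1/2)/6) - A = (-3 + (1/2)*(1/6)) - A = (-3 + 1/12) - A = -35/12 - A)
X = 1459 (X = 1379 + 10*8 = 1379 + 80 = 1459)
X - C(64) = 1459 - (-35/12 - 1*64) = 1459 - (-35/12 - 64) = 1459 - 1*(-803/12) = 1459 + 803/12 = 18311/12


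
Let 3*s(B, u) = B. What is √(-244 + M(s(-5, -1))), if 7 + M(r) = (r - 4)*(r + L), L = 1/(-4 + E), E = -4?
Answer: I*√34682/12 ≈ 15.519*I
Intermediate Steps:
s(B, u) = B/3
L = -⅛ (L = 1/(-4 - 4) = 1/(-8) = -⅛ ≈ -0.12500)
M(r) = -7 + (-4 + r)*(-⅛ + r) (M(r) = -7 + (r - 4)*(r - ⅛) = -7 + (-4 + r)*(-⅛ + r))
√(-244 + M(s(-5, -1))) = √(-244 + (-13/2 + ((⅓)*(-5))² - 11*(-5)/8)) = √(-244 + (-13/2 + (-5/3)² - 33/8*(-5/3))) = √(-244 + (-13/2 + 25/9 + 55/8)) = √(-244 + 227/72) = √(-17341/72) = I*√34682/12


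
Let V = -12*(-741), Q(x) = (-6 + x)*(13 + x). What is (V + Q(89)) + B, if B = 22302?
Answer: 39660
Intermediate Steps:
V = 8892
(V + Q(89)) + B = (8892 + (-78 + 89² + 7*89)) + 22302 = (8892 + (-78 + 7921 + 623)) + 22302 = (8892 + 8466) + 22302 = 17358 + 22302 = 39660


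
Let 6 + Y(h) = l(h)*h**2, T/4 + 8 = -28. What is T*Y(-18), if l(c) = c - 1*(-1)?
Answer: 794016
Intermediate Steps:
l(c) = 1 + c (l(c) = c + 1 = 1 + c)
T = -144 (T = -32 + 4*(-28) = -32 - 112 = -144)
Y(h) = -6 + h**2*(1 + h) (Y(h) = -6 + (1 + h)*h**2 = -6 + h**2*(1 + h))
T*Y(-18) = -144*(-6 + (-18)**2*(1 - 18)) = -144*(-6 + 324*(-17)) = -144*(-6 - 5508) = -144*(-5514) = 794016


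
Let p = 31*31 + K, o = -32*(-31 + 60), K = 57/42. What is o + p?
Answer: 481/14 ≈ 34.357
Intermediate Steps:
K = 19/14 (K = 57*(1/42) = 19/14 ≈ 1.3571)
o = -928 (o = -32*29 = -928)
p = 13473/14 (p = 31*31 + 19/14 = 961 + 19/14 = 13473/14 ≈ 962.36)
o + p = -928 + 13473/14 = 481/14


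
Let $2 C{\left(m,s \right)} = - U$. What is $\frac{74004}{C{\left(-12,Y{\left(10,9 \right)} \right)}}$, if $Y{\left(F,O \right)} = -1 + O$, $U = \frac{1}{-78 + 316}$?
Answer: $-35225904$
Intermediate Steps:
$U = \frac{1}{238} \approx 0.0042017$
$C{\left(m,s \right)} = - \frac{1}{476}$ ($C{\left(m,s \right)} = \frac{\left(-1\right) \frac{1}{238}}{2} = \frac{1}{2} \left(- \frac{1}{238}\right) = - \frac{1}{476}$)
$\frac{74004}{C{\left(-12,Y{\left(10,9 \right)} \right)}} = \frac{74004}{- \frac{1}{476}} = 74004 \left(-476\right) = -35225904$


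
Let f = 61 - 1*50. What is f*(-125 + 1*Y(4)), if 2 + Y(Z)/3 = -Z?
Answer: -1573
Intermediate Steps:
Y(Z) = -6 - 3*Z (Y(Z) = -6 + 3*(-Z) = -6 - 3*Z)
f = 11 (f = 61 - 50 = 11)
f*(-125 + 1*Y(4)) = 11*(-125 + 1*(-6 - 3*4)) = 11*(-125 + 1*(-6 - 12)) = 11*(-125 + 1*(-18)) = 11*(-125 - 18) = 11*(-143) = -1573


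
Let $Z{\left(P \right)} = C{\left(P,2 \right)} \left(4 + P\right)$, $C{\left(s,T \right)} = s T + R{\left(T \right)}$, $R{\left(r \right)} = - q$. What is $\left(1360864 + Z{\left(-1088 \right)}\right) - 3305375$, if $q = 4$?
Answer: $418609$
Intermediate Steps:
$R{\left(r \right)} = -4$ ($R{\left(r \right)} = \left(-1\right) 4 = -4$)
$C{\left(s,T \right)} = -4 + T s$ ($C{\left(s,T \right)} = s T - 4 = T s - 4 = -4 + T s$)
$Z{\left(P \right)} = \left(-4 + 2 P\right) \left(4 + P\right)$
$\left(1360864 + Z{\left(-1088 \right)}\right) - 3305375 = \left(1360864 + 2 \left(-2 - 1088\right) \left(4 - 1088\right)\right) - 3305375 = \left(1360864 + 2 \left(-1090\right) \left(-1084\right)\right) - 3305375 = \left(1360864 + 2363120\right) - 3305375 = 3723984 - 3305375 = 418609$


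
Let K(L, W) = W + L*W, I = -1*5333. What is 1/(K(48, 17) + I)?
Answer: -1/4500 ≈ -0.00022222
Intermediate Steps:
I = -5333
1/(K(48, 17) + I) = 1/(17*(1 + 48) - 5333) = 1/(17*49 - 5333) = 1/(833 - 5333) = 1/(-4500) = -1/4500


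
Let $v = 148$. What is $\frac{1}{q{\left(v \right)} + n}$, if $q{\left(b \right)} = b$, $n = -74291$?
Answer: $- \frac{1}{74143} \approx -1.3487 \cdot 10^{-5}$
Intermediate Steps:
$\frac{1}{q{\left(v \right)} + n} = \frac{1}{148 - 74291} = \frac{1}{-74143} = - \frac{1}{74143}$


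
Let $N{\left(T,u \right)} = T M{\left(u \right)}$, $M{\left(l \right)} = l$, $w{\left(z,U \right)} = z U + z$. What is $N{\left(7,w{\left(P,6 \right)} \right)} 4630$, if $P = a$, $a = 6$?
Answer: $1361220$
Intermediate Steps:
$P = 6$
$w{\left(z,U \right)} = z + U z$ ($w{\left(z,U \right)} = U z + z = z + U z$)
$N{\left(T,u \right)} = T u$
$N{\left(7,w{\left(P,6 \right)} \right)} 4630 = 7 \cdot 6 \left(1 + 6\right) 4630 = 7 \cdot 6 \cdot 7 \cdot 4630 = 7 \cdot 42 \cdot 4630 = 294 \cdot 4630 = 1361220$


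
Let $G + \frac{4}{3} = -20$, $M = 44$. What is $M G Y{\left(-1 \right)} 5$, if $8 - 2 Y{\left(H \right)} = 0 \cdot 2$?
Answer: $- \frac{56320}{3} \approx -18773.0$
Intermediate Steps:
$Y{\left(H \right)} = 4$ ($Y{\left(H \right)} = 4 - \frac{0 \cdot 2}{2} = 4 - 0 = 4 + 0 = 4$)
$G = - \frac{64}{3}$ ($G = - \frac{4}{3} - 20 = - \frac{64}{3} \approx -21.333$)
$M G Y{\left(-1 \right)} 5 = 44 \left(- \frac{64}{3}\right) 4 \cdot 5 = \left(- \frac{2816}{3}\right) 20 = - \frac{56320}{3}$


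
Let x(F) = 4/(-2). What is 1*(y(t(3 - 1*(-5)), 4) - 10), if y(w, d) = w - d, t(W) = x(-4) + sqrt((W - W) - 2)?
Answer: -16 + I*sqrt(2) ≈ -16.0 + 1.4142*I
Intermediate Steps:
x(F) = -2 (x(F) = 4*(-1/2) = -2)
t(W) = -2 + I*sqrt(2) (t(W) = -2 + sqrt((W - W) - 2) = -2 + sqrt(0 - 2) = -2 + sqrt(-2) = -2 + I*sqrt(2))
1*(y(t(3 - 1*(-5)), 4) - 10) = 1*(((-2 + I*sqrt(2)) - 1*4) - 10) = 1*(((-2 + I*sqrt(2)) - 4) - 10) = 1*((-6 + I*sqrt(2)) - 10) = 1*(-16 + I*sqrt(2)) = -16 + I*sqrt(2)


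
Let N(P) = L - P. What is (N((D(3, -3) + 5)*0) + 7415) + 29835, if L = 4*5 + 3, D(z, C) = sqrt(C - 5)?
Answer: 37273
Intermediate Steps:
D(z, C) = sqrt(-5 + C)
L = 23 (L = 20 + 3 = 23)
N(P) = 23 - P
(N((D(3, -3) + 5)*0) + 7415) + 29835 = ((23 - (sqrt(-5 - 3) + 5)*0) + 7415) + 29835 = ((23 - (sqrt(-8) + 5)*0) + 7415) + 29835 = ((23 - (2*I*sqrt(2) + 5)*0) + 7415) + 29835 = ((23 - (5 + 2*I*sqrt(2))*0) + 7415) + 29835 = ((23 - 1*0) + 7415) + 29835 = ((23 + 0) + 7415) + 29835 = (23 + 7415) + 29835 = 7438 + 29835 = 37273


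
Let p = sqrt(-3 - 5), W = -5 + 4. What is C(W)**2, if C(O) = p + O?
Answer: (1 - 2*I*sqrt(2))**2 ≈ -7.0 - 5.6569*I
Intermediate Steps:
W = -1
p = 2*I*sqrt(2) (p = sqrt(-8) = 2*I*sqrt(2) ≈ 2.8284*I)
C(O) = O + 2*I*sqrt(2) (C(O) = 2*I*sqrt(2) + O = O + 2*I*sqrt(2))
C(W)**2 = (-1 + 2*I*sqrt(2))**2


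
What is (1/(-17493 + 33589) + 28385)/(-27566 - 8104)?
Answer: -152294987/191381440 ≈ -0.79577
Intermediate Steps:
(1/(-17493 + 33589) + 28385)/(-27566 - 8104) = (1/16096 + 28385)/(-35670) = (1/16096 + 28385)*(-1/35670) = (456884961/16096)*(-1/35670) = -152294987/191381440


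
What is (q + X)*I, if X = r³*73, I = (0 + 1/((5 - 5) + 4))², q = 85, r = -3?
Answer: -943/8 ≈ -117.88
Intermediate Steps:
I = 1/16 (I = (0 + 1/(0 + 4))² = (0 + 1/4)² = (0 + ¼)² = (¼)² = 1/16 ≈ 0.062500)
X = -1971 (X = (-3)³*73 = -27*73 = -1971)
(q + X)*I = (85 - 1971)*(1/16) = -1886*1/16 = -943/8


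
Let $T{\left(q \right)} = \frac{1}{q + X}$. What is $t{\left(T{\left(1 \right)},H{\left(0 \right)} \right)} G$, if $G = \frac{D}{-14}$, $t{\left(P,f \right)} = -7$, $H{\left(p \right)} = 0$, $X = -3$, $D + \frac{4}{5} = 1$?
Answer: $\frac{1}{10} \approx 0.1$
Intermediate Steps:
$D = \frac{1}{5}$ ($D = - \frac{4}{5} + 1 = \frac{1}{5} \approx 0.2$)
$T{\left(q \right)} = \frac{1}{-3 + q}$ ($T{\left(q \right)} = \frac{1}{q - 3} = \frac{1}{-3 + q}$)
$G = - \frac{1}{70}$ ($G = \frac{1}{5 \left(-14\right)} = \frac{1}{5} \left(- \frac{1}{14}\right) = - \frac{1}{70} \approx -0.014286$)
$t{\left(T{\left(1 \right)},H{\left(0 \right)} \right)} G = \left(-7\right) \left(- \frac{1}{70}\right) = \frac{1}{10}$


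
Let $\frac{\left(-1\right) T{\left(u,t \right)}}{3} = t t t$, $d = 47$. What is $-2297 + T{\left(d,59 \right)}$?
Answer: $-618434$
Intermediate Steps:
$T{\left(u,t \right)} = - 3 t^{3}$ ($T{\left(u,t \right)} = - 3 t t t = - 3 t^{2} t = - 3 t^{3}$)
$-2297 + T{\left(d,59 \right)} = -2297 - 3 \cdot 59^{3} = -2297 - 616137 = -618434$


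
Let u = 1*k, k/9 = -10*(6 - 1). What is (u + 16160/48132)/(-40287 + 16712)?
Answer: 1082162/56735595 ≈ 0.019074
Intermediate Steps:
k = -450 (k = 9*(-10*(6 - 1)) = 9*(-10*5) = 9*(-50) = -450)
u = -450 (u = 1*(-450) = -450)
(u + 16160/48132)/(-40287 + 16712) = (-450 + 16160/48132)/(-40287 + 16712) = (-450 + 16160*(1/48132))/(-23575) = (-450 + 4040/12033)*(-1/23575) = -5410810/12033*(-1/23575) = 1082162/56735595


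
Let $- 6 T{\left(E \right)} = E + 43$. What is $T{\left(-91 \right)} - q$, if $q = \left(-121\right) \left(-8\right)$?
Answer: $-960$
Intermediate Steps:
$T{\left(E \right)} = - \frac{43}{6} - \frac{E}{6}$ ($T{\left(E \right)} = - \frac{E + 43}{6} = - \frac{43 + E}{6} = - \frac{43}{6} - \frac{E}{6}$)
$q = 968$
$T{\left(-91 \right)} - q = \left(- \frac{43}{6} - - \frac{91}{6}\right) - 968 = \left(- \frac{43}{6} + \frac{91}{6}\right) - 968 = 8 - 968 = -960$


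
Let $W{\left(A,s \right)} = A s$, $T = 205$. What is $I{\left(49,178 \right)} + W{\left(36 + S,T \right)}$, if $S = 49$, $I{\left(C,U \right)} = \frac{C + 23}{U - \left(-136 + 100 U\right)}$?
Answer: $\frac{152346739}{8743} \approx 17425.0$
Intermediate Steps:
$I{\left(C,U \right)} = \frac{23 + C}{136 - 99 U}$ ($I{\left(C,U \right)} = \frac{23 + C}{U - \left(-136 + 100 U\right)} = \frac{23 + C}{136 - 99 U}$)
$I{\left(49,178 \right)} + W{\left(36 + S,T \right)} = \frac{-23 - 49}{-136 + 99 \cdot 178} + \left(36 + 49\right) 205 = \frac{-23 - 49}{-136 + 17622} + 85 \cdot 205 = \frac{1}{17486} \left(-72\right) + 17425 = - \frac{36}{8743} + 17425 = \frac{152346739}{8743}$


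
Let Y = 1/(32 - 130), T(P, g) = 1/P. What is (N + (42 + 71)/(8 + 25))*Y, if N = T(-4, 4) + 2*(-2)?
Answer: 109/12936 ≈ 0.0084261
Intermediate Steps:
Y = -1/98 (Y = 1/(-98) = -1/98 ≈ -0.010204)
N = -17/4 (N = 1/(-4) + 2*(-2) = -¼ - 4 = -17/4 ≈ -4.2500)
(N + (42 + 71)/(8 + 25))*Y = (-17/4 + (42 + 71)/(8 + 25))*(-1/98) = (-17/4 + 113/33)*(-1/98) = -109/132*(-1/98) = 109/12936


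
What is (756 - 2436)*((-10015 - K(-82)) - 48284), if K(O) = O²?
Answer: 109238640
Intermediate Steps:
(756 - 2436)*((-10015 - K(-82)) - 48284) = (756 - 2436)*((-10015 - 1*(-82)²) - 48284) = -1680*((-10015 - 1*6724) - 48284) = -1680*((-10015 - 6724) - 48284) = -1680*(-16739 - 48284) = -1680*(-65023) = 109238640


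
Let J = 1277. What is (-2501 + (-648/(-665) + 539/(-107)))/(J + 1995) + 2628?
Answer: 305835252363/116409580 ≈ 2627.2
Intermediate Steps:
(-2501 + (-648/(-665) + 539/(-107)))/(J + 1995) + 2628 = (-2501 + (-648/(-665) + 539/(-107)))/(1277 + 1995) + 2628 = (-2501 + (-648*(-1/665) + 539*(-1/107)))/3272 + 2628 = (-2501 + (648/665 - 539/107))*(1/3272) + 2628 = (-2501 - 289099/71155)*(1/3272) + 2628 = -178247754/71155*1/3272 + 2628 = -89123877/116409580 + 2628 = 305835252363/116409580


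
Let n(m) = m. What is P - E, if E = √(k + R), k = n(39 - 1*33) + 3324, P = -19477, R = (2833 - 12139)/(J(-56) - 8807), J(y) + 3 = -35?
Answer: -19477 - 6*√7238933745/8845 ≈ -19535.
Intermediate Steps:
J(y) = -38 (J(y) = -3 - 35 = -38)
R = 9306/8845 (R = (2833 - 12139)/(-38 - 8807) = -9306/(-8845) = -9306*(-1/8845) = 9306/8845 ≈ 1.0521)
k = 3330 (k = (39 - 1*33) + 3324 = (39 - 33) + 3324 = 6 + 3324 = 3330)
E = 6*√7238933745/8845 (E = √(3330 + 9306/8845) = √(29463156/8845) = 6*√7238933745/8845 ≈ 57.715)
P - E = -19477 - 6*√7238933745/8845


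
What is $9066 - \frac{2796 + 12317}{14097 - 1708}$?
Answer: $\frac{112303561}{12389} \approx 9064.8$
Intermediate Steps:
$9066 - \frac{2796 + 12317}{14097 - 1708} = 9066 - \frac{15113}{14097 - 1708} = 9066 - \frac{15113}{12389} = \frac{112303561}{12389}$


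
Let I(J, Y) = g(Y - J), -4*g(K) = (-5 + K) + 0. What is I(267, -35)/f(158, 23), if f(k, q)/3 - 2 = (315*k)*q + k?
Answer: 307/13738440 ≈ 2.2346e-5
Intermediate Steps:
f(k, q) = 6 + 3*k + 945*k*q (f(k, q) = 6 + 3*((315*k)*q + k) = 6 + 3*(315*k*q + k) = 6 + 3*(k + 315*k*q) = 6 + (3*k + 945*k*q) = 6 + 3*k + 945*k*q)
g(K) = 5/4 - K/4 (g(K) = -((-5 + K) + 0)/4 = -(-5 + K)/4 = 5/4 - K/4)
I(J, Y) = 5/4 - Y/4 + J/4 (I(J, Y) = 5/4 - (Y - J)/4 = 5/4 + (-Y/4 + J/4) = 5/4 - Y/4 + J/4)
I(267, -35)/f(158, 23) = (5/4 - ¼*(-35) + (¼)*267)/(6 + 3*158 + 945*158*23) = (5/4 + 35/4 + 267/4)/(6 + 474 + 3434130) = (307/4)/3434610 = (307/4)*(1/3434610) = 307/13738440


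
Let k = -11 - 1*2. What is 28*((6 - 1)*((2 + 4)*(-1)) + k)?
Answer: -1204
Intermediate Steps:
k = -13 (k = -11 - 2 = -13)
28*((6 - 1)*((2 + 4)*(-1)) + k) = 28*((6 - 1)*((2 + 4)*(-1)) - 13) = 28*(5*(6*(-1)) - 13) = 28*(5*(-6) - 13) = 28*(-30 - 13) = 28*(-43) = -1204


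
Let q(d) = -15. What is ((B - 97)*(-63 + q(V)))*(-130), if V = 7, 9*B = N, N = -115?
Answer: -3339440/3 ≈ -1.1131e+6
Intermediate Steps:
B = -115/9 (B = (⅑)*(-115) = -115/9 ≈ -12.778)
((B - 97)*(-63 + q(V)))*(-130) = ((-115/9 - 97)*(-63 - 15))*(-130) = -988/9*(-78)*(-130) = (25688/3)*(-130) = -3339440/3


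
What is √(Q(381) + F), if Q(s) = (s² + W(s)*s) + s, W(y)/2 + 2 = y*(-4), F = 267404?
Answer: I*√749866 ≈ 865.95*I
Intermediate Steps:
W(y) = -4 - 8*y (W(y) = -4 + 2*(y*(-4)) = -4 + 2*(-4*y) = -4 - 8*y)
Q(s) = s + s² + s*(-4 - 8*s) (Q(s) = (s² + (-4 - 8*s)*s) + s = (s² + s*(-4 - 8*s)) + s = s + s² + s*(-4 - 8*s))
√(Q(381) + F) = √(381*(-3 - 7*381) + 267404) = √(381*(-3 - 2667) + 267404) = √(381*(-2670) + 267404) = √(-1017270 + 267404) = √(-749866) = I*√749866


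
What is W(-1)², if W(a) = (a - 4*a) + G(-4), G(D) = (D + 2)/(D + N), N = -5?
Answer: 841/81 ≈ 10.383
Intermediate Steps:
G(D) = (2 + D)/(-5 + D) (G(D) = (D + 2)/(D - 5) = (2 + D)/(-5 + D))
W(a) = 2/9 - 3*a (W(a) = (a - 4*a) + (2 - 4)/(-5 - 4) = -3*a - 2/(-9) = -3*a - ⅑*(-2) = -3*a + 2/9 = 2/9 - 3*a)
W(-1)² = (2/9 - 3*(-1))² = (2/9 + 3)² = (29/9)² = 841/81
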